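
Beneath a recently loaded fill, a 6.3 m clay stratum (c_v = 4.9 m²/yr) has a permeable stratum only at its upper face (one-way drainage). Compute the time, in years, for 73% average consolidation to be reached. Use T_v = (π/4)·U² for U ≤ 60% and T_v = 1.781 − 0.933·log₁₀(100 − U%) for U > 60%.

Drainage path length: H_d = H = 6.3 m (single drainage).
U > 60%: T_v = 1.781 − 0.933·log₁₀(100 − 73) = 0.44554.
t = T_v·H_d²/c_v = 0.44554×6.3²/4.9 = 3.609 years.

t ≈ 3.61 years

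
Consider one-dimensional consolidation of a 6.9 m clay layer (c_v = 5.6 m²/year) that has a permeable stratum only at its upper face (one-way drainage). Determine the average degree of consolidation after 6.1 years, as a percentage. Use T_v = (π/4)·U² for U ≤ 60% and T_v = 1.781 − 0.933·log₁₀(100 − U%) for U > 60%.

Drainage path length: H_d = H = 6.9 m (single drainage).
T_v = c_v·t/H_d² = 5.6×6.1/6.9² = 0.7175.
T_v = 0.7175 corresponds to the U > 60% branch:
U = 1 − 10^((1.781 − T_v)/0.933)/100 = 0.862

U ≈ 86.2 %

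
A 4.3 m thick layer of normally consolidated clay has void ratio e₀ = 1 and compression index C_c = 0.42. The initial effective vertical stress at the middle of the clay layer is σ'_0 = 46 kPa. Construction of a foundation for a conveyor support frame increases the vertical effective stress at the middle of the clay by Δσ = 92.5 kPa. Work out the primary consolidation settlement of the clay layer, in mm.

Final effective stress: σ'_f = σ'_0 + Δσ = 46 + 92.5 = 138.5 kPa.
Normally consolidated clay, so the full stress increment lies on the virgin compression line:
S_c = C_c·H/(1+e₀)·log₁₀(σ'_f/σ'_0) = 0.42×4.3/(1+1)×log₁₀(138.5/46)
    = 0.903 × 0.47869 = 0.4323 m

S_c ≈ 432 mm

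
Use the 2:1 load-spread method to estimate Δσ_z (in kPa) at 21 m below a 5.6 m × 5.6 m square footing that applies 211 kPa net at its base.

Δσ_z ≈ 9.35 kPa

By the 2:1 method the load spreads at 1 horizontal : 2 vertical, so at depth z the loaded area has grown by z in each plan dimension:
Δσ = qBL/((B+z)(L+z)) = 211×5.6×5.6/((5.6+21)(5.6+21)) = 9.3518 kPa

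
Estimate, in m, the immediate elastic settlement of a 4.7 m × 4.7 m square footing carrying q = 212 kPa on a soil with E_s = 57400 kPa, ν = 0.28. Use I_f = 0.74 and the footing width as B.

Immediate (elastic) settlement: S_e = q·B·(1−ν²)/E_s · I_f.
S_e = 212 × 4.7 × (1 − 0.28²) / 57400 × 0.74
    = 212 × 4.7 × 0.9216 / 57400 × 0.74
    = 0.01184 m

S_e ≈ 0.0118 m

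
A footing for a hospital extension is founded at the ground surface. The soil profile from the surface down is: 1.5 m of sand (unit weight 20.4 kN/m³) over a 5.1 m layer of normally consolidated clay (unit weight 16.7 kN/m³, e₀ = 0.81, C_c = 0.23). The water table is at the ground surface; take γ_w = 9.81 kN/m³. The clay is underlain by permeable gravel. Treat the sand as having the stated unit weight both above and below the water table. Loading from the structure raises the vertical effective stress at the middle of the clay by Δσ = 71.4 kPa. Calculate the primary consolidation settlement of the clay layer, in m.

S_c ≈ 0.322 m

Mid-depth of clay below the ground surface: z = 1.5 + 5.1/2 = 4.05 m.
Total vertical stress at mid-clay: σ_v = 20.4×1.5 + 16.7×2.55 = 73.185 kPa.
Pore pressure: u = 9.81×(4.05 − 0) = 39.73 kPa.
Initial effective stress: σ'_0 = σ_v − u = 73.185 − 39.73 = 33.455 kPa.
Final effective stress: σ'_f = σ'_0 + Δσ = 33.455 + 71.4 = 104.86 kPa.
Normally consolidated clay, so the full stress increment lies on the virgin compression line:
S_c = C_c·H/(1+e₀)·log₁₀(σ'_f/σ'_0) = 0.23×5.1/(1+0.81)×log₁₀(104.86/33.455)
    = 0.64807 × 0.49615 = 0.3215 m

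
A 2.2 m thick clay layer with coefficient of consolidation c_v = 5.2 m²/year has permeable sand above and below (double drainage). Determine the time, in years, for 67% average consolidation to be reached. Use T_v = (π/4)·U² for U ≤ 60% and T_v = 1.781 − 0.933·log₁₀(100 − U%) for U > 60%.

Drainage path length: H_d = H/2 = 1.1 m (double drainage).
U > 60%: T_v = 1.781 − 0.933·log₁₀(100 − 67) = 0.36423.
t = T_v·H_d²/c_v = 0.36423×1.1²/5.2 = 0.08475 years.

t ≈ 0.0848 years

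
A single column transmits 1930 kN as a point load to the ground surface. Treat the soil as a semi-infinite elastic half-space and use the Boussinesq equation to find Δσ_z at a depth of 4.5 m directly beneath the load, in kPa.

Δσ_z ≈ 45.5 kPa

Boussinesq vertical stress below a point load on an elastic half-space:
Δσ_z = 3P/(2πz²) · [1 + (r/z)²]^(−5/2)
r/z = 0/4.5 = 0; [1+(r/z)²]^(−5/2) = 1.
Δσ_z = 3×1930/(2π×4.5²) × 1 = 45.507 × 1 = 45.51 kPa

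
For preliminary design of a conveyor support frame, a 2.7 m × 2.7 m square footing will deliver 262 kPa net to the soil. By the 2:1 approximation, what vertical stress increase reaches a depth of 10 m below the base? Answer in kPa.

By the 2:1 method the load spreads at 1 horizontal : 2 vertical, so at depth z the loaded area has grown by z in each plan dimension:
Δσ = qBL/((B+z)(L+z)) = 262×2.7×2.7/((2.7+10)(2.7+10)) = 11.842 kPa

Δσ_z ≈ 11.8 kPa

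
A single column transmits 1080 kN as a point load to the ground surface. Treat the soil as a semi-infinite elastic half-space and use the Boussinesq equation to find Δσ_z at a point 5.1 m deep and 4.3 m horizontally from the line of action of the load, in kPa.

Boussinesq vertical stress below a point load on an elastic half-space:
Δσ_z = 3P/(2πz²) · [1 + (r/z)²]^(−5/2)
r/z = 4.3/5.1 = 0.84314; [1+(r/z)²]^(−5/2) = 0.26119.
Δσ_z = 3×1080/(2π×5.1²) × 0.26119 = 19.826 × 0.26119 = 5.178 kPa

Δσ_z ≈ 5.18 kPa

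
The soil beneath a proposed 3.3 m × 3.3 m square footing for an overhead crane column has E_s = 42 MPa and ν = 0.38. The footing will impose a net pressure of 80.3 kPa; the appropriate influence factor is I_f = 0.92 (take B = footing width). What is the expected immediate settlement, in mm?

Immediate (elastic) settlement: S_e = q·B·(1−ν²)/E_s · I_f.
E_s = 42 MPa = 42000 kPa.
S_e = 80.3 × 3.3 × (1 − 0.38²) / 42000 × 0.92
    = 80.3 × 3.3 × 0.8556 / 42000 × 0.92
    = 0.004966 m = 4.966 mm

S_e ≈ 4.97 mm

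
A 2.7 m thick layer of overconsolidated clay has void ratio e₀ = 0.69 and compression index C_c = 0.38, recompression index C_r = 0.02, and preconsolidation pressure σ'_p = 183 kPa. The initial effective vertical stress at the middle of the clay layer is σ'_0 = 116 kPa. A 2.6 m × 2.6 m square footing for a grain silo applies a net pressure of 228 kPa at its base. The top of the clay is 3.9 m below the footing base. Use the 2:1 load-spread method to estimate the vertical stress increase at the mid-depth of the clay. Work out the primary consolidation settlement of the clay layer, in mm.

Mid-depth of clay below the footing base: z = 3.9 + 2.7/2 = 5.25 m.
Stress increase at mid-clay by the 2:1 spreading method:
Δσ = qBL/((B+z)(L+z)) = 228×2.6×2.6/((2.6+5.25)(2.6+5.25)) = 25.012 kPa
Final effective stress: σ'_f = 116 + 25.012 = 141.01 kPa.
σ'_f = 141.01 ≤ σ'_p = 183 kPa, so the clay remains overconsolidated and only the recompression index applies:
S_c = C_r·H/(1+e₀)·log₁₀(σ'_f/σ'_0) = 0.02×2.7/1.69×log₁₀(141.01/116)
    = 0.031952 × 0.084792 = 0.002709 m

S_c ≈ 2.71 mm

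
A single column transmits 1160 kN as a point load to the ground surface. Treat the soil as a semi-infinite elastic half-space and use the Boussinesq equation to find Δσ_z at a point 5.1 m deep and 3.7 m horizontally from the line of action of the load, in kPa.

Δσ_z ≈ 7.4 kPa

Boussinesq vertical stress below a point load on an elastic half-space:
Δσ_z = 3P/(2πz²) · [1 + (r/z)²]^(−5/2)
r/z = 3.7/5.1 = 0.72549; [1+(r/z)²]^(−5/2) = 0.34744.
Δσ_z = 3×1160/(2π×5.1²) × 0.34744 = 21.294 × 0.34744 = 7.398 kPa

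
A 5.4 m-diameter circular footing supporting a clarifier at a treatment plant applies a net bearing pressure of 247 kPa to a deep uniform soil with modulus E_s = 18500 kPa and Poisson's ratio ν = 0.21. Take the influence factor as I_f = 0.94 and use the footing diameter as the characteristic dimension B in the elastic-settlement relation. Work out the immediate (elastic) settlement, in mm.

Immediate (elastic) settlement: S_e = q·B·(1−ν²)/E_s · I_f.
S_e = 247 × 5.4 × (1 − 0.21²) / 18500 × 0.94
    = 247 × 5.4 × 0.9559 / 18500 × 0.94
    = 0.06478 m = 64.78 mm

S_e ≈ 64.8 mm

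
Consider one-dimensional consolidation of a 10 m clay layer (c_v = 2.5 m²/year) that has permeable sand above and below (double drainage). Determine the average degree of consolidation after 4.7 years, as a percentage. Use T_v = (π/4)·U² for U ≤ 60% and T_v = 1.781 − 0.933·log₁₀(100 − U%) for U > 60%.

U ≈ 74.6 %

Drainage path length: H_d = H/2 = 5 m (double drainage).
T_v = c_v·t/H_d² = 2.5×4.7/5² = 0.47.
T_v = 0.47 corresponds to the U > 60% branch:
U = 1 − 10^((1.781 − T_v)/0.933)/100 = 0.7458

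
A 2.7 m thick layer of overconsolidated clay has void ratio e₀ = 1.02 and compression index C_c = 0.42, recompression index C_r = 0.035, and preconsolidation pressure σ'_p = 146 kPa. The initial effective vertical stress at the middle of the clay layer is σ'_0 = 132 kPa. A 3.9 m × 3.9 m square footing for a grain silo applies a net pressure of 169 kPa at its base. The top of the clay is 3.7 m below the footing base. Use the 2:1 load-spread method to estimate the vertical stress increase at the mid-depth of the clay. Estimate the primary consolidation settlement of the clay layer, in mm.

Mid-depth of clay below the footing base: z = 3.7 + 2.7/2 = 5.05 m.
Stress increase at mid-clay by the 2:1 spreading method:
Δσ = qBL/((B+z)(L+z)) = 169×3.9×3.9/((3.9+5.05)(3.9+5.05)) = 32.09 kPa
Final effective stress: σ'_f = 132 + 32.09 = 164.09 kPa.
σ'_f = 164.09 > σ'_p = 146 kPa, so the stress path crosses the preconsolidation pressure — recompression up to σ'_p, then virgin compression beyond:
S_c = H/(1+e₀)·[C_r·log₁₀(σ'_p/σ'_0) + C_c·log₁₀(σ'_f/σ'_p)]
    = 2.7/2.02 × [0.035×log₁₀(146/132) + 0.42×log₁₀(164.09/146)]
    = 1.3366 × [0.0015323 + 0.021306] = 0.03053 m

S_c ≈ 30.5 mm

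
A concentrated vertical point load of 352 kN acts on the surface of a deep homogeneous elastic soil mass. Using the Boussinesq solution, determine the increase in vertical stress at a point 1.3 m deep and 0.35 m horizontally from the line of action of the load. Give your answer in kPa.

Boussinesq vertical stress below a point load on an elastic half-space:
Δσ_z = 3P/(2πz²) · [1 + (r/z)²]^(−5/2)
r/z = 0.35/1.3 = 0.26923; [1+(r/z)²]^(−5/2) = 0.8395.
Δσ_z = 3×352/(2π×1.3²) × 0.8395 = 99.448 × 0.8395 = 83.49 kPa

Δσ_z ≈ 83.5 kPa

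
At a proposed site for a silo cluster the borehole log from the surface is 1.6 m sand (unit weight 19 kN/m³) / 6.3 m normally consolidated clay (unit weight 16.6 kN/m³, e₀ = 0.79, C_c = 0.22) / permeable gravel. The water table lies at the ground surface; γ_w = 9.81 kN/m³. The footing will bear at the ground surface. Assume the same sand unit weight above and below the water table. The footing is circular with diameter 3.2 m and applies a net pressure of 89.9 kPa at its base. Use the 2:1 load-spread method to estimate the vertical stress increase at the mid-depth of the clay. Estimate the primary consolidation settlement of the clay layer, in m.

S_c ≈ 0.114 m

Mid-depth of clay below the ground surface: z = 1.6 + 6.3/2 = 4.75 m.
Total vertical stress at mid-clay: σ_v = 19×1.6 + 16.6×3.15 = 82.69 kPa.
Pore pressure: u = 9.81×(4.75 − 0) = 46.598 kPa.
Initial effective stress: σ'_0 = σ_v − u = 82.69 − 46.598 = 36.092 kPa.
Stress increase at mid-clay by the 2:1 spreading method:
Δσ ≈ qD²/(D+z)² = 89.9×3.2²/(3.2+4.75)² = 14.565 kPa
Final effective stress: σ'_f = σ'_0 + Δσ = 36.092 + 14.565 = 50.657 kPa.
Normally consolidated clay, so the full stress increment lies on the virgin compression line:
S_c = C_c·H/(1+e₀)·log₁₀(σ'_f/σ'_0) = 0.22×6.3/(1+0.79)×log₁₀(50.657/36.092)
    = 0.7743 × 0.14723 = 0.114 m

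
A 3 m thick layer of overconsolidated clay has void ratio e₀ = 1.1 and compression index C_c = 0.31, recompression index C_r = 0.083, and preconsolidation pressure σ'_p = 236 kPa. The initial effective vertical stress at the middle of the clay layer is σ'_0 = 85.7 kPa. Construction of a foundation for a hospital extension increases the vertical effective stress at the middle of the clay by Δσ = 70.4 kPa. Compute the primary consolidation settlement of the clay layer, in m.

S_c ≈ 0.0309 m

Final effective stress: σ'_f = 85.7 + 70.4 = 156.1 kPa.
σ'_f = 156.1 ≤ σ'_p = 236 kPa, so the clay remains overconsolidated and only the recompression index applies:
S_c = C_r·H/(1+e₀)·log₁₀(σ'_f/σ'_0) = 0.083×3/2.1×log₁₀(156.1/85.7)
    = 0.11857 × 0.26042 = 0.03088 m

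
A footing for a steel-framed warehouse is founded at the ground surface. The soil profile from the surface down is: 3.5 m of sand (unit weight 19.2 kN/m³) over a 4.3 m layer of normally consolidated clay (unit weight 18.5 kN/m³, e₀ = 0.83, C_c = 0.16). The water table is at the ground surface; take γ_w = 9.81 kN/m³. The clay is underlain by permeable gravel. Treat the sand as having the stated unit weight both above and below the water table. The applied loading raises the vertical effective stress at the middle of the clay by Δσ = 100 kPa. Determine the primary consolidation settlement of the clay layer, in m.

Mid-depth of clay below the ground surface: z = 3.5 + 4.3/2 = 5.65 m.
Total vertical stress at mid-clay: σ_v = 19.2×3.5 + 18.5×2.15 = 106.97 kPa.
Pore pressure: u = 9.81×(5.65 − 0) = 55.427 kPa.
Initial effective stress: σ'_0 = σ_v − u = 106.97 − 55.427 = 51.543 kPa.
Final effective stress: σ'_f = σ'_0 + Δσ = 51.543 + 100 = 151.54 kPa.
Normally consolidated clay, so the full stress increment lies on the virgin compression line:
S_c = C_c·H/(1+e₀)·log₁₀(σ'_f/σ'_0) = 0.16×4.3/(1+0.83)×log₁₀(151.54/51.543)
    = 0.37596 × 0.46836 = 0.1761 m

S_c ≈ 0.176 m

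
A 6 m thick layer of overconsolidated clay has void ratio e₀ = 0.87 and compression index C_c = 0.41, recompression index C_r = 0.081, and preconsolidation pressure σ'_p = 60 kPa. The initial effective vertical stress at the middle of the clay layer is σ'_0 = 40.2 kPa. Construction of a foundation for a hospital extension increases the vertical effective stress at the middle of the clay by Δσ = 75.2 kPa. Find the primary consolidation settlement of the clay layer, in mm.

S_c ≈ 419 mm

Final effective stress: σ'_f = 40.2 + 75.2 = 115.4 kPa.
σ'_f = 115.4 > σ'_p = 60 kPa, so the stress path crosses the preconsolidation pressure — recompression up to σ'_p, then virgin compression beyond:
S_c = H/(1+e₀)·[C_r·log₁₀(σ'_p/σ'_0) + C_c·log₁₀(σ'_f/σ'_p)]
    = 6/1.87 × [0.081×log₁₀(60/40.2) + 0.41×log₁₀(115.4/60)]
    = 3.2086 × [0.014088 + 0.11646] = 0.4189 m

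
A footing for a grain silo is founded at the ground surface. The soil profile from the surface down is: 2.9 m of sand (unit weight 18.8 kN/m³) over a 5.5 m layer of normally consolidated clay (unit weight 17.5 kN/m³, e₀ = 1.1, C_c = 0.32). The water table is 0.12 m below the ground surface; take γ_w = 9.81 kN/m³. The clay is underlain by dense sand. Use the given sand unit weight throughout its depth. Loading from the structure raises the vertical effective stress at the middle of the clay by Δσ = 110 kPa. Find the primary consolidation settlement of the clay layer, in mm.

Mid-depth of clay below the ground surface: z = 2.9 + 5.5/2 = 5.65 m.
Total vertical stress at mid-clay: σ_v = 18.8×2.9 + 17.5×2.75 = 102.65 kPa.
Pore pressure: u = 9.81×(5.65 − 0.12) = 54.249 kPa.
Initial effective stress: σ'_0 = σ_v − u = 102.65 − 54.249 = 48.401 kPa.
Final effective stress: σ'_f = σ'_0 + Δσ = 48.401 + 110 = 158.4 kPa.
Normally consolidated clay, so the full stress increment lies on the virgin compression line:
S_c = C_c·H/(1+e₀)·log₁₀(σ'_f/σ'_0) = 0.32×5.5/(1+1.1)×log₁₀(158.4/48.401)
    = 0.8381 × 0.5149 = 0.4315 m

S_c ≈ 432 mm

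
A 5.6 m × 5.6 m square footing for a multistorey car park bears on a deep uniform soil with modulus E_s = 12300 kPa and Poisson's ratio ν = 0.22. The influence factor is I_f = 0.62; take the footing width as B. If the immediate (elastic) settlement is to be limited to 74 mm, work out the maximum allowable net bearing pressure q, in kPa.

S_e = q·B·(1−ν²)/E_s · I_f  ⇒  q = S_e·E_s / (B·(1−ν²)·I_f).
q = 0.074 × 12300 / (5.6 × 0.9516 × 0.62) = 275.5 kPa

q ≈ 275 kPa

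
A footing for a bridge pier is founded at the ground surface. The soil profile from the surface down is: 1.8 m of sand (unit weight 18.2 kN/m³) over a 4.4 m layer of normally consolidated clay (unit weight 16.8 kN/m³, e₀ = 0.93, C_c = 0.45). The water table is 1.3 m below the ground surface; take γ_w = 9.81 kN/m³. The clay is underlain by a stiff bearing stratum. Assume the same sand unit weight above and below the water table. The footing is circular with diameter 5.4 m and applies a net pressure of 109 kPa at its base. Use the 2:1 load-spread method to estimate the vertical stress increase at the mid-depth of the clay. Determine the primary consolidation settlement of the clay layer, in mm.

Mid-depth of clay below the ground surface: z = 1.8 + 4.4/2 = 4 m.
Total vertical stress at mid-clay: σ_v = 18.2×1.8 + 16.8×2.2 = 69.72 kPa.
Pore pressure: u = 9.81×(4 − 1.3) = 26.487 kPa.
Initial effective stress: σ'_0 = σ_v − u = 69.72 − 26.487 = 43.233 kPa.
Stress increase at mid-clay by the 2:1 spreading method:
Δσ ≈ qD²/(D+z)² = 109×5.4²/(5.4+4)² = 35.971 kPa
Final effective stress: σ'_f = σ'_0 + Δσ = 43.233 + 35.971 = 79.204 kPa.
Normally consolidated clay, so the full stress increment lies on the virgin compression line:
S_c = C_c·H/(1+e₀)·log₁₀(σ'_f/σ'_0) = 0.45×4.4/(1+0.93)×log₁₀(79.204/43.233)
    = 1.0259 × 0.26293 = 0.2697 m

S_c ≈ 270 mm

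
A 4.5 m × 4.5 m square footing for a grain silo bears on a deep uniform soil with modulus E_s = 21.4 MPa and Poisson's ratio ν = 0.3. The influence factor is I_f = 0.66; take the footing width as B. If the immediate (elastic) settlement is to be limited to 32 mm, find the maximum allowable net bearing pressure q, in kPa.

q ≈ 253 kPa

E_s = 21.4 MPa = 21400 kPa.
S_e = q·B·(1−ν²)/E_s · I_f  ⇒  q = S_e·E_s / (B·(1−ν²)·I_f).
q = 0.032 × 21400 / (4.5 × 0.91 × 0.66) = 253.4 kPa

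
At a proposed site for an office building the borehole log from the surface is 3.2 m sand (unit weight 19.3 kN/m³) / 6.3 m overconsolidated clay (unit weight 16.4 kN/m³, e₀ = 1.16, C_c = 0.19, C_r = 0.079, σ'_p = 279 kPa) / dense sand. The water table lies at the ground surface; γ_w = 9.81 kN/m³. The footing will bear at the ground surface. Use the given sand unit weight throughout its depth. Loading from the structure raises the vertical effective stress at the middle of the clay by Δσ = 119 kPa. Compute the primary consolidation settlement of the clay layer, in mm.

S_c ≈ 120 mm

Mid-depth of clay below the ground surface: z = 3.2 + 6.3/2 = 6.35 m.
Total vertical stress at mid-clay: σ_v = 19.3×3.2 + 16.4×3.15 = 113.42 kPa.
Pore pressure: u = 9.81×(6.35 − 0) = 62.294 kPa.
Initial effective stress: σ'_0 = σ_v − u = 113.42 − 62.294 = 51.126 kPa.
Final effective stress: σ'_f = 51.126 + 119 = 170.13 kPa.
σ'_f = 170.13 ≤ σ'_p = 279 kPa, so the clay remains overconsolidated and only the recompression index applies:
S_c = C_r·H/(1+e₀)·log₁₀(σ'_f/σ'_0) = 0.079×6.3/2.16×log₁₀(170.13/51.126)
    = 0.23042 × 0.52214 = 0.1203 m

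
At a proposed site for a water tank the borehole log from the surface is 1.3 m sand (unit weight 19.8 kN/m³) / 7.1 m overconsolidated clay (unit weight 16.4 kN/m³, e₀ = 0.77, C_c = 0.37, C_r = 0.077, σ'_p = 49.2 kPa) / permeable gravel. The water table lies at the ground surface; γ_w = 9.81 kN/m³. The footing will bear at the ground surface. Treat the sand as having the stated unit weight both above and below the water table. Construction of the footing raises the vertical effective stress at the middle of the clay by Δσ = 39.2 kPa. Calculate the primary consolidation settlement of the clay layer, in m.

S_c ≈ 0.317 m

Mid-depth of clay below the ground surface: z = 1.3 + 7.1/2 = 4.85 m.
Total vertical stress at mid-clay: σ_v = 19.8×1.3 + 16.4×3.55 = 83.96 kPa.
Pore pressure: u = 9.81×(4.85 − 0) = 47.578 kPa.
Initial effective stress: σ'_0 = σ_v − u = 83.96 − 47.578 = 36.382 kPa.
Final effective stress: σ'_f = 36.382 + 39.2 = 75.582 kPa.
σ'_f = 75.582 > σ'_p = 49.2 kPa, so the stress path crosses the preconsolidation pressure — recompression up to σ'_p, then virgin compression beyond:
S_c = H/(1+e₀)·[C_r·log₁₀(σ'_p/σ'_0) + C_c·log₁₀(σ'_f/σ'_p)]
    = 7.1/1.77 × [0.077×log₁₀(49.2/36.382) + 0.37×log₁₀(75.582/49.2)]
    = 4.0113 × [0.010093 + 0.068988] = 0.3172 m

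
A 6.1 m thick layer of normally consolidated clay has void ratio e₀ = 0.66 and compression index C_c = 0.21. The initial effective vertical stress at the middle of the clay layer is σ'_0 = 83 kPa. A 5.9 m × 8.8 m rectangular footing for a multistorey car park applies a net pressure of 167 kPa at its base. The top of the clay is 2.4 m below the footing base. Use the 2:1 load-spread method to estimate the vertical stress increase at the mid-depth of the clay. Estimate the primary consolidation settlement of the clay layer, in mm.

Mid-depth of clay below the footing base: z = 2.4 + 6.1/2 = 5.45 m.
Stress increase at mid-clay by the 2:1 spreading method:
Δσ = qBL/((B+z)(L+z)) = 167×5.9×8.8/((5.9+5.45)(8.8+5.45)) = 53.609 kPa
Final effective stress: σ'_f = σ'_0 + Δσ = 83 + 53.609 = 136.61 kPa.
Normally consolidated clay, so the full stress increment lies on the virgin compression line:
S_c = C_c·H/(1+e₀)·log₁₀(σ'_f/σ'_0) = 0.21×6.1/(1+0.66)×log₁₀(136.61/83)
    = 0.77169 × 0.2164 = 0.167 m

S_c ≈ 167 mm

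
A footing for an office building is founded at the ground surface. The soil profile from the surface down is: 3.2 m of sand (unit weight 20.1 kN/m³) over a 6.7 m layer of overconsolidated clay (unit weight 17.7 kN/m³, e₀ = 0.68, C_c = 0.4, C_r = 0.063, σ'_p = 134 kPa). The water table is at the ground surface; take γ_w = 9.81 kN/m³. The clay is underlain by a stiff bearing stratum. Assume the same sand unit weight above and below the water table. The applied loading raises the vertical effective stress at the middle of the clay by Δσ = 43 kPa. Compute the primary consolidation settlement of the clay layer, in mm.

Mid-depth of clay below the ground surface: z = 3.2 + 6.7/2 = 6.55 m.
Total vertical stress at mid-clay: σ_v = 20.1×3.2 + 17.7×3.35 = 123.62 kPa.
Pore pressure: u = 9.81×(6.55 − 0) = 64.255 kPa.
Initial effective stress: σ'_0 = σ_v − u = 123.62 − 64.255 = 59.365 kPa.
Final effective stress: σ'_f = 59.365 + 43 = 102.37 kPa.
σ'_f = 102.37 ≤ σ'_p = 134 kPa, so the clay remains overconsolidated and only the recompression index applies:
S_c = C_r·H/(1+e₀)·log₁₀(σ'_f/σ'_0) = 0.063×6.7/1.68×log₁₀(102.37/59.365)
    = 0.25125 × 0.23664 = 0.05946 m

S_c ≈ 59.5 mm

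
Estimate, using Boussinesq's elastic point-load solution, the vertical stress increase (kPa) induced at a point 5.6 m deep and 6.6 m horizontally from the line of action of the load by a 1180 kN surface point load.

Boussinesq vertical stress below a point load on an elastic half-space:
Δσ_z = 3P/(2πz²) · [1 + (r/z)²]^(−5/2)
r/z = 6.6/5.6 = 1.1786; [1+(r/z)²]^(−5/2) = 0.11336.
Δσ_z = 3×1180/(2π×5.6²) × 0.11336 = 17.966 × 0.11336 = 2.037 kPa

Δσ_z ≈ 2.04 kPa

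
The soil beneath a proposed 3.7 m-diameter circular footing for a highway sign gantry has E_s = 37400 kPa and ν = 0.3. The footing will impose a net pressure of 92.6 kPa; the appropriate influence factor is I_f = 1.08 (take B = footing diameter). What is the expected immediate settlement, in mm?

S_e ≈ 9 mm

Immediate (elastic) settlement: S_e = q·B·(1−ν²)/E_s · I_f.
S_e = 92.6 × 3.7 × (1 − 0.3²) / 37400 × 1.08
    = 92.6 × 3.7 × 0.91 / 37400 × 1.08
    = 0.009003 m = 9.003 mm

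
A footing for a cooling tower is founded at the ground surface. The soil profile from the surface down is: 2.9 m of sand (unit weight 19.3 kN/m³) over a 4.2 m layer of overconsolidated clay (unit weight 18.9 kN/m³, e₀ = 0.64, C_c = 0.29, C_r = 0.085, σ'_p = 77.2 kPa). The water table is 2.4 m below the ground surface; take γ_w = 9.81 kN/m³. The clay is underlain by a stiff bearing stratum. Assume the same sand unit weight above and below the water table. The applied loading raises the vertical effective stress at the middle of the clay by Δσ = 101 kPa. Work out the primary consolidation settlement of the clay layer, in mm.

Mid-depth of clay below the ground surface: z = 2.9 + 4.2/2 = 5 m.
Total vertical stress at mid-clay: σ_v = 19.3×2.9 + 18.9×2.1 = 95.66 kPa.
Pore pressure: u = 9.81×(5 − 2.4) = 25.506 kPa.
Initial effective stress: σ'_0 = σ_v − u = 95.66 − 25.506 = 70.154 kPa.
Final effective stress: σ'_f = 70.154 + 101 = 171.15 kPa.
σ'_f = 171.15 > σ'_p = 77.2 kPa, so the stress path crosses the preconsolidation pressure — recompression up to σ'_p, then virgin compression beyond:
S_c = H/(1+e₀)·[C_r·log₁₀(σ'_p/σ'_0) + C_c·log₁₀(σ'_f/σ'_p)]
    = 4.2/1.64 × [0.085×log₁₀(77.2/70.154) + 0.29×log₁₀(171.15/77.2)]
    = 2.561 × [0.003533 + 0.10027] = 0.2658 m

S_c ≈ 266 mm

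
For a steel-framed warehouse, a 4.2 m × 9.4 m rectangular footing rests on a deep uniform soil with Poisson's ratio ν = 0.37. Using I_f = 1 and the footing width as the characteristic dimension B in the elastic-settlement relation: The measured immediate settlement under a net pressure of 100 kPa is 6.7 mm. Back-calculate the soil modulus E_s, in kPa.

E_s ≈ 54100 kPa

S_e = q·B·(1−ν²)/E_s · I_f  ⇒  E_s = q·B·(1−ν²)·I_f / S_e.
E_s = 100 × 4.2 × 0.8631 × 1 / 0.0067 = 54100 kPa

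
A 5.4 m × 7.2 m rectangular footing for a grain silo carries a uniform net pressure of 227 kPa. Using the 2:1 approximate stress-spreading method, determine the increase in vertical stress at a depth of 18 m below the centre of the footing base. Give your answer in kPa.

By the 2:1 method the load spreads at 1 horizontal : 2 vertical, so at depth z the loaded area has grown by z in each plan dimension:
Δσ = qBL/((B+z)(L+z)) = 227×5.4×7.2/((5.4+18)(7.2+18)) = 14.967 kPa

Δσ_z ≈ 15 kPa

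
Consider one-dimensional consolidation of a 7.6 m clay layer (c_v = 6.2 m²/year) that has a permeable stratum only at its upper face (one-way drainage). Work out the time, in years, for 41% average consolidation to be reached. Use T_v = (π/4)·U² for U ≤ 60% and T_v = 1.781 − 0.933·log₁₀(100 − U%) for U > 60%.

Drainage path length: H_d = H = 7.6 m (single drainage).
U ≤ 60%: T_v = (π/4)·U² = (π/4)×0.41² = 0.13203.
t = T_v·H_d²/c_v = 0.13203×7.6²/6.2 = 1.23 years.

t ≈ 1.23 years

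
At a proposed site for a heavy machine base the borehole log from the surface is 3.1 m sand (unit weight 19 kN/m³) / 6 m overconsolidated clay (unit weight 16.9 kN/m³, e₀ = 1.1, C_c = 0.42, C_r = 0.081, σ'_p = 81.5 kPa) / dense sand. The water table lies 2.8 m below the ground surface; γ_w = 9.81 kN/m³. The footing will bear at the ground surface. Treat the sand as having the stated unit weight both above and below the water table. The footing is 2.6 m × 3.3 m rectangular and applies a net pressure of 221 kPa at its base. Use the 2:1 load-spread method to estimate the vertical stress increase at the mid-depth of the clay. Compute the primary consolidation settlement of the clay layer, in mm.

S_c ≈ 114 mm

Mid-depth of clay below the ground surface: z = 3.1 + 6/2 = 6.1 m.
Total vertical stress at mid-clay: σ_v = 19×3.1 + 16.9×3 = 109.6 kPa.
Pore pressure: u = 9.81×(6.1 − 2.8) = 32.373 kPa.
Initial effective stress: σ'_0 = σ_v − u = 109.6 − 32.373 = 77.227 kPa.
Stress increase at mid-clay by the 2:1 spreading method:
Δσ = qBL/((B+z)(L+z)) = 221×2.6×3.3/((2.6+6.1)(3.3+6.1)) = 23.186 kPa
Final effective stress: σ'_f = 77.227 + 23.186 = 100.41 kPa.
σ'_f = 100.41 > σ'_p = 81.5 kPa, so the stress path crosses the preconsolidation pressure — recompression up to σ'_p, then virgin compression beyond:
S_c = H/(1+e₀)·[C_r·log₁₀(σ'_p/σ'_0) + C_c·log₁₀(σ'_f/σ'_p)]
    = 6/2.1 × [0.081×log₁₀(81.5/77.227) + 0.42×log₁₀(100.41/81.5)]
    = 2.8571 × [0.0018945 + 0.03806] = 0.1142 m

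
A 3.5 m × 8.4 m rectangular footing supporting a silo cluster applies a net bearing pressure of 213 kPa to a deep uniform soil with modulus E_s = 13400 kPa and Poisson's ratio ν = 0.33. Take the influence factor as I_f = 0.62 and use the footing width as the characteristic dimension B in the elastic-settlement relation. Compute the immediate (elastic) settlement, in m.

Immediate (elastic) settlement: S_e = q·B·(1−ν²)/E_s · I_f.
S_e = 213 × 3.5 × (1 − 0.33²) / 13400 × 0.62
    = 213 × 3.5 × 0.8911 / 13400 × 0.62
    = 0.03074 m

S_e ≈ 0.0307 m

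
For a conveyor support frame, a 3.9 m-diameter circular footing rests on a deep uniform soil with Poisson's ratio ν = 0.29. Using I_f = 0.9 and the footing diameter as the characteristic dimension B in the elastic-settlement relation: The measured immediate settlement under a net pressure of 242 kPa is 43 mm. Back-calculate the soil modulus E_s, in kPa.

E_s ≈ 18100 kPa

S_e = q·B·(1−ν²)/E_s · I_f  ⇒  E_s = q·B·(1−ν²)·I_f / S_e.
E_s = 242 × 3.9 × 0.9159 × 0.9 / 0.043 = 18090 kPa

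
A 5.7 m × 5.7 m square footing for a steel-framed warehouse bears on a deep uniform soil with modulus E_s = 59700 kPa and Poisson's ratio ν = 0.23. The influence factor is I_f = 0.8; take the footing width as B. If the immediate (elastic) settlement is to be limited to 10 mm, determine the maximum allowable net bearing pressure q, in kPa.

q ≈ 138 kPa

S_e = q·B·(1−ν²)/E_s · I_f  ⇒  q = S_e·E_s / (B·(1−ν²)·I_f).
q = 0.01 × 59700 / (5.7 × 0.9471 × 0.8) = 138.2 kPa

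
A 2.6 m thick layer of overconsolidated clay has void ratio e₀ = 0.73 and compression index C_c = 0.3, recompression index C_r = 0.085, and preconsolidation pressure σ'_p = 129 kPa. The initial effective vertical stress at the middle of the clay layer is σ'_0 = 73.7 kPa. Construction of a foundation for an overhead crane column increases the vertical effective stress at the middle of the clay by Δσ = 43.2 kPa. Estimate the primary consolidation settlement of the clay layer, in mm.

Final effective stress: σ'_f = 73.7 + 43.2 = 116.9 kPa.
σ'_f = 116.9 ≤ σ'_p = 129 kPa, so the clay remains overconsolidated and only the recompression index applies:
S_c = C_r·H/(1+e₀)·log₁₀(σ'_f/σ'_0) = 0.085×2.6/1.73×log₁₀(116.9/73.7)
    = 0.12775 × 0.20035 = 0.02559 m

S_c ≈ 25.6 mm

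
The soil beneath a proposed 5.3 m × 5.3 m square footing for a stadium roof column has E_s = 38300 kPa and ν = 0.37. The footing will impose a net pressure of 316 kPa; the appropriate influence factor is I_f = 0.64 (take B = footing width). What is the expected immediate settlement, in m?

Immediate (elastic) settlement: S_e = q·B·(1−ν²)/E_s · I_f.
S_e = 316 × 5.3 × (1 − 0.37²) / 38300 × 0.64
    = 316 × 5.3 × 0.8631 / 38300 × 0.64
    = 0.02415 m

S_e ≈ 0.0242 m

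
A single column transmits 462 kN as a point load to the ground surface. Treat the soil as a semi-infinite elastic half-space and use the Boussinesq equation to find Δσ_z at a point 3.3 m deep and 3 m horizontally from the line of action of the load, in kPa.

Boussinesq vertical stress below a point load on an elastic half-space:
Δσ_z = 3P/(2πz²) · [1 + (r/z)²]^(−5/2)
r/z = 3/3.3 = 0.90909; [1+(r/z)²]^(−5/2) = 0.22181.
Δσ_z = 3×462/(2π×3.3²) × 0.22181 = 20.256 × 0.22181 = 4.493 kPa

Δσ_z ≈ 4.49 kPa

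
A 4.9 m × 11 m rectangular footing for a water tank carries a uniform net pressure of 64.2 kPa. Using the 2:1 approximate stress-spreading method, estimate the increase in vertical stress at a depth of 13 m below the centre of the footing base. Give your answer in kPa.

By the 2:1 method the load spreads at 1 horizontal : 2 vertical, so at depth z the loaded area has grown by z in each plan dimension:
Δσ = qBL/((B+z)(L+z)) = 64.2×4.9×11/((4.9+13)(11+13)) = 8.0549 kPa

Δσ_z ≈ 8.05 kPa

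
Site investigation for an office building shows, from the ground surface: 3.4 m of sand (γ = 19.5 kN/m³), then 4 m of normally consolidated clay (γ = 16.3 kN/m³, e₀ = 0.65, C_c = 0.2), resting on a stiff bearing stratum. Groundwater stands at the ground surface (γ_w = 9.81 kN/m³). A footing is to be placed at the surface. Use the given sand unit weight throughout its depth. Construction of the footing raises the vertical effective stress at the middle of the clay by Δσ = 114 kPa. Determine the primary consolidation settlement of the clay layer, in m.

Mid-depth of clay below the ground surface: z = 3.4 + 4/2 = 5.4 m.
Total vertical stress at mid-clay: σ_v = 19.5×3.4 + 16.3×2 = 98.9 kPa.
Pore pressure: u = 9.81×(5.4 − 0) = 52.974 kPa.
Initial effective stress: σ'_0 = σ_v − u = 98.9 − 52.974 = 45.926 kPa.
Final effective stress: σ'_f = σ'_0 + Δσ = 45.926 + 114 = 159.93 kPa.
Normally consolidated clay, so the full stress increment lies on the virgin compression line:
S_c = C_c·H/(1+e₀)·log₁₀(σ'_f/σ'_0) = 0.2×4/(1+0.65)×log₁₀(159.93/45.926)
    = 0.48485 × 0.54187 = 0.2627 m

S_c ≈ 0.263 m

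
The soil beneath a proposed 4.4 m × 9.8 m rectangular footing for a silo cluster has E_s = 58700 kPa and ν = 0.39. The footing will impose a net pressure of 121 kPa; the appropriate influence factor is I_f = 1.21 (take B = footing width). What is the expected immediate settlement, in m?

S_e ≈ 0.00931 m

Immediate (elastic) settlement: S_e = q·B·(1−ν²)/E_s · I_f.
S_e = 121 × 4.4 × (1 − 0.39²) / 58700 × 1.21
    = 121 × 4.4 × 0.8479 / 58700 × 1.21
    = 0.009305 m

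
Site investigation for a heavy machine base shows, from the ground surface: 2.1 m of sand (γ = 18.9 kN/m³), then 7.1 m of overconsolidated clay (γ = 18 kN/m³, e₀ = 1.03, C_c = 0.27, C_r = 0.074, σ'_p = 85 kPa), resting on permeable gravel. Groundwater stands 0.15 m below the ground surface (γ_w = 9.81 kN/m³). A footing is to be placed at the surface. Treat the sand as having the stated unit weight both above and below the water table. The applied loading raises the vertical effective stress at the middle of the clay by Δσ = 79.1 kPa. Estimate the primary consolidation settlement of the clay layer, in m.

Mid-depth of clay below the ground surface: z = 2.1 + 7.1/2 = 5.65 m.
Total vertical stress at mid-clay: σ_v = 18.9×2.1 + 18×3.55 = 103.59 kPa.
Pore pressure: u = 9.81×(5.65 − 0.15) = 53.955 kPa.
Initial effective stress: σ'_0 = σ_v − u = 103.59 − 53.955 = 49.635 kPa.
Final effective stress: σ'_f = 49.635 + 79.1 = 128.73 kPa.
σ'_f = 128.73 > σ'_p = 85 kPa, so the stress path crosses the preconsolidation pressure — recompression up to σ'_p, then virgin compression beyond:
S_c = H/(1+e₀)·[C_r·log₁₀(σ'_p/σ'_0) + C_c·log₁₀(σ'_f/σ'_p)]
    = 7.1/2.03 × [0.074×log₁₀(85/49.635) + 0.27×log₁₀(128.73/85)]
    = 3.4975 × [0.017289 + 0.04867] = 0.2307 m

S_c ≈ 0.231 m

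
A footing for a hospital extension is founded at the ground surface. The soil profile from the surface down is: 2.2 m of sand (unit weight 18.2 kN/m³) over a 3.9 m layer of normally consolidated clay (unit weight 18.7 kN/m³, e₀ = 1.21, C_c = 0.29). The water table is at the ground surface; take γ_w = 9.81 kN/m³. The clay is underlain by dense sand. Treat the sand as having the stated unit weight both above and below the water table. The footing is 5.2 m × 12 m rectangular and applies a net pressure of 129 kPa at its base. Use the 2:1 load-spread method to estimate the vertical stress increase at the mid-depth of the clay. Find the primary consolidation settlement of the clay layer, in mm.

Mid-depth of clay below the ground surface: z = 2.2 + 3.9/2 = 4.15 m.
Total vertical stress at mid-clay: σ_v = 18.2×2.2 + 18.7×1.95 = 76.505 kPa.
Pore pressure: u = 9.81×(4.15 − 0) = 40.712 kPa.
Initial effective stress: σ'_0 = σ_v − u = 76.505 − 40.712 = 35.793 kPa.
Stress increase at mid-clay by the 2:1 spreading method:
Δσ = qBL/((B+z)(L+z)) = 129×5.2×12/((5.2+4.15)(12+4.15)) = 53.308 kPa
Final effective stress: σ'_f = σ'_0 + Δσ = 35.793 + 53.308 = 89.101 kPa.
Normally consolidated clay, so the full stress increment lies on the virgin compression line:
S_c = C_c·H/(1+e₀)·log₁₀(σ'_f/σ'_0) = 0.29×3.9/(1+1.21)×log₁₀(89.101/35.793)
    = 0.51176 × 0.39608 = 0.2027 m

S_c ≈ 203 mm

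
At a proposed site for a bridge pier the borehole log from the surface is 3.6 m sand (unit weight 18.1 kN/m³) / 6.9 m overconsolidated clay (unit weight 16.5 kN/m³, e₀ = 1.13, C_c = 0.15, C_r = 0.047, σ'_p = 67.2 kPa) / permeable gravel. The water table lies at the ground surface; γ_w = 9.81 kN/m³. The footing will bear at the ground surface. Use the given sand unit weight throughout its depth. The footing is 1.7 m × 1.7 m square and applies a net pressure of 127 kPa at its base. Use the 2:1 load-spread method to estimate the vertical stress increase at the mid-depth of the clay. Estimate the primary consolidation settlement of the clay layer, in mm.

S_c ≈ 5.73 mm

Mid-depth of clay below the ground surface: z = 3.6 + 6.9/2 = 7.05 m.
Total vertical stress at mid-clay: σ_v = 18.1×3.6 + 16.5×3.45 = 122.09 kPa.
Pore pressure: u = 9.81×(7.05 − 0) = 69.16 kPa.
Initial effective stress: σ'_0 = σ_v − u = 122.09 − 69.16 = 52.93 kPa.
Stress increase at mid-clay by the 2:1 spreading method:
Δσ = qBL/((B+z)(L+z)) = 127×1.7×1.7/((1.7+7.05)(1.7+7.05)) = 4.7939 kPa
Final effective stress: σ'_f = 52.93 + 4.7939 = 57.724 kPa.
σ'_f = 57.724 ≤ σ'_p = 67.2 kPa, so the clay remains overconsolidated and only the recompression index applies:
S_c = C_r·H/(1+e₀)·log₁₀(σ'_f/σ'_0) = 0.047×6.9/2.13×log₁₀(57.724/52.93)
    = 0.15225 × 0.037655 = 0.005733 m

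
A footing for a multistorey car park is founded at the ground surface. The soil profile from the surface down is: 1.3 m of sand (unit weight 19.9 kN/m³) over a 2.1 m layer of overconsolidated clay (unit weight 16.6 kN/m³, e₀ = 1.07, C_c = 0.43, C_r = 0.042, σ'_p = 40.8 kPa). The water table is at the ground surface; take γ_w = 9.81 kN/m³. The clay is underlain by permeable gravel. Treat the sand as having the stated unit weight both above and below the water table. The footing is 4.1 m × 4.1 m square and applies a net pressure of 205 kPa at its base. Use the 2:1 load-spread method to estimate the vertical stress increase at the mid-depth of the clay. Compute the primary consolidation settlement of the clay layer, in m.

Mid-depth of clay below the ground surface: z = 1.3 + 2.1/2 = 2.35 m.
Total vertical stress at mid-clay: σ_v = 19.9×1.3 + 16.6×1.05 = 43.3 kPa.
Pore pressure: u = 9.81×(2.35 − 0) = 23.054 kPa.
Initial effective stress: σ'_0 = σ_v − u = 43.3 − 23.054 = 20.246 kPa.
Stress increase at mid-clay by the 2:1 spreading method:
Δσ = qBL/((B+z)(L+z)) = 205×4.1×4.1/((4.1+2.35)(4.1+2.35)) = 82.833 kPa
Final effective stress: σ'_f = 20.246 + 82.833 = 103.08 kPa.
σ'_f = 103.08 > σ'_p = 40.8 kPa, so the stress path crosses the preconsolidation pressure — recompression up to σ'_p, then virgin compression beyond:
S_c = H/(1+e₀)·[C_r·log₁₀(σ'_p/σ'_0) + C_c·log₁₀(σ'_f/σ'_p)]
    = 2.1/2.07 × [0.042×log₁₀(40.8/20.246) + 0.43×log₁₀(103.08/40.8)]
    = 1.0145 × [0.012781 + 0.17308] = 0.1886 m

S_c ≈ 0.189 m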